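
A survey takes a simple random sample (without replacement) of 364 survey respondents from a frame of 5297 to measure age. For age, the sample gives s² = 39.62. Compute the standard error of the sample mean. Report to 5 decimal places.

Under SRS without replacement, Var(ȳ) = (1 − f)·s²/n with f = n/N = 364/5297 = 0.06871814.
Var(ȳ) = (1 − 0.06871814)·39.62/364 = 0.93128186·0.10884615 = 0.10136645.
SE(ȳ) = √(0.10136645) = 0.31838.

0.31838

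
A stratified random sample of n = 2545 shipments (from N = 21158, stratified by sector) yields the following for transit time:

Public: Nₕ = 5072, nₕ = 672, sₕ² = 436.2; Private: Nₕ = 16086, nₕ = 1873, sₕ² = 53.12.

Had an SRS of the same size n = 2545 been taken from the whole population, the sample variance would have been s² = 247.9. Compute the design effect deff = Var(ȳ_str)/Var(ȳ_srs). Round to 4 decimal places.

0.5467

Var(ȳ_str) = Σ Wₕ²(1−fₕ)sₕ²/nₕ with Wₕ = Nₕ/21158:
  Public: (5072/21158)²·(1−672/5072)·436.2/672 = 0.032359297
  Private: (16086/21158)²·(1−1873/16086)·53.12/1873 = 0.014484546
  → Var(ȳ_str) = 0.046843843.
Var(ȳ_srs) = (1 − 2545/21158)·247.9/2545 = 0.085690071.
deff = 0.046843843 / 0.085690071 = 0.5467.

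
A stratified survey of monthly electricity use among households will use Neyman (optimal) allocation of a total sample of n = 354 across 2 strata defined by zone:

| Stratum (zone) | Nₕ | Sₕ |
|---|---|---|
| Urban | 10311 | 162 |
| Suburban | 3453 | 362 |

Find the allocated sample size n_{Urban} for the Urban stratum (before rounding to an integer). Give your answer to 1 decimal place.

202.5

Neyman allocation: nₕ = n·NₕSₕ / Σⱼ NⱼSⱼ.
Σ NⱼSⱼ = 10311·162 + 3453·362 = 2.920368 × 10^6.
n_{Urban} = 354·10311·162 / (2.920368 × 10^6) = 202.5.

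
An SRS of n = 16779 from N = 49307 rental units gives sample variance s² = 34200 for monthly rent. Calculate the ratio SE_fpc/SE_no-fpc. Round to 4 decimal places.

0.8122

f = n/N = 16779/49307 = 0.34029651.
SE_no-fpc = √(s²/n) = 1.4276772; SE_fpc = √((1−f)s²/n) = 1.1595899.
Ratio = √(1−f) = 0.81222133.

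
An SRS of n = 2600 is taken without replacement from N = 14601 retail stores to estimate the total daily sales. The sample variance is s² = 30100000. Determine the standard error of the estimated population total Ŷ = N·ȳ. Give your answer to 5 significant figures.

Var(Ŷ) = N²·Var(ȳ) = N²·(1 − n/N)·s²/n.
f = 2600/14601 = 0.17807000; Var(ȳ) = 0.82193000·30100000/2600 = 9515.4204.
Var(Ŷ) = 14601² · 9515.4204 = 2.0285849 × 10^12.
SE(Ŷ) = √(2.0285849 × 10^12) = 1.4243 × 10^6.

1.4243 × 10^6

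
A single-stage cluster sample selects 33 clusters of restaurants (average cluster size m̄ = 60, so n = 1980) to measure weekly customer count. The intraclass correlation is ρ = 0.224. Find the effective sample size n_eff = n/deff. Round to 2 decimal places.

deff = 1 + (60 − 1)·0.224 = 1 + 13.216 = 14.216.
n_eff = 1980 / 14.216 = 139.28.

139.28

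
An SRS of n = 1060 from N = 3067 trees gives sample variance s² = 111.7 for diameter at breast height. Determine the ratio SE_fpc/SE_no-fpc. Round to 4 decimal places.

0.8089

f = n/N = 1060/3067 = 0.34561461.
SE_no-fpc = √(s²/n) = 0.32461879; SE_fpc = √((1−f)s²/n) = 0.26259742.
Ratio = √(1−f) = 0.80894091.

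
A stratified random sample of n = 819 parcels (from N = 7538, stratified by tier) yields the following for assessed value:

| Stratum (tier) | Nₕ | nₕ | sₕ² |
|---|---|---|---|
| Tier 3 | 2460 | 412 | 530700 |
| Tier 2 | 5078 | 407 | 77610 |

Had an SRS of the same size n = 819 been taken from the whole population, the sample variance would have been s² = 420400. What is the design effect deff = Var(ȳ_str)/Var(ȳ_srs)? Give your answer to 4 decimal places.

0.4236

Var(ȳ_str) = Σ Wₕ²(1−fₕ)sₕ²/nₕ with Wₕ = Nₕ/7538:
  Tier 3: (2460/7538)²·(1−412/2460)·530700/412 = 114.21014
  Tier 2: (5078/7538)²·(1−407/5078)·77610/407 = 79.600092
  → Var(ȳ_str) = 193.81023.
Var(ȳ_srs) = (1 − 819/7538)·420400/819 = 457.53815.
deff = 193.81023 / 457.53815 = 0.4236.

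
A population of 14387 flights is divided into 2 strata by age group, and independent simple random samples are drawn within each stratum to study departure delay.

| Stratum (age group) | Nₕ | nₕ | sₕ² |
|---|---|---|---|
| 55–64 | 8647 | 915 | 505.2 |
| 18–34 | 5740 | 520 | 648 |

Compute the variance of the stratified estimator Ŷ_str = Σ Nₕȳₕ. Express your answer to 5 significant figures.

7.4253 × 10^7

Var(Ŷ_str) = Σₕ Nₕ²(1 − fₕ)sₕ²/nₕ.
55–64: 8647²·(1 − 915/8647)·505.2/915 = 3.6914718 × 10^7.
18–34: 5740²·(1 − 520/5740)·648/520 = 3.7338258 × 10^7.
Sum = 7.4252976 × 10^7.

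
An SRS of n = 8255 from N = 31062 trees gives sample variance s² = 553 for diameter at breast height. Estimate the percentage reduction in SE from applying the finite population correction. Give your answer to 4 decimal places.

f = n/N = 8255/31062 = 0.26575880.
SE_no-fpc = √(s²/n) = 0.25882369; SE_fpc = √((1−f)s²/n) = 0.22178052.
Ratio = √(1−f) = 0.85687875. Reduction = 100·(1 − 0.85687875) = 14.3121%.

14.3121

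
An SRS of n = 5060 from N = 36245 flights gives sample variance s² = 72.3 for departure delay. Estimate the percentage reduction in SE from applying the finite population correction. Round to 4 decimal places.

f = n/N = 5060/36245 = 0.13960546.
SE_no-fpc = √(s²/n) = 0.11953467; SE_fpc = √((1−f)s²/n) = 0.11087732.
Ratio = √(1−f) = 0.92757455. Reduction = 100·(1 − 0.92757455) = 7.2425%.

7.2425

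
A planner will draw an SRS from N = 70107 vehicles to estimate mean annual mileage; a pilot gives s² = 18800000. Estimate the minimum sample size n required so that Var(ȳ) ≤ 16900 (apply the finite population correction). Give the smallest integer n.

Without fpc, n₀ = s²/D = 18800000/16900 = 1112.4260.
With fpc, (1 − n/N)·s²/n ≤ D requires n ≥ n₀/(1 + n₀/N) = 1112.4260/(1 + 1112.4260/70107) = 1095.0502.
Rounding up, n = 1096.

1096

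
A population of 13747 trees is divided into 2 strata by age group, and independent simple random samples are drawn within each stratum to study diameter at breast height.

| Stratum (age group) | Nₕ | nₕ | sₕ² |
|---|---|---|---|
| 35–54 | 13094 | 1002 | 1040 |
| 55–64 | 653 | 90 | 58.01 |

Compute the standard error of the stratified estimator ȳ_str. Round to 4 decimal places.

0.9332

Var(ȳ_str) = Σₕ Wₕ²(1 − fₕ)sₕ²/nₕ with Wₕ = Nₕ/N, N = 13747.
35–54: Wₕ = 0.95249873; term = 0.95249873²·(1 − 0.07652360)·1040/1002 = 0.86960139.
55–64: Wₕ = 0.04750127; term = 0.04750127²·(1 − 0.13782542)·58.01/90 = 0.0012539091.
Sum = 0.8708553.
SE = √(0.8708553) = 0.9332.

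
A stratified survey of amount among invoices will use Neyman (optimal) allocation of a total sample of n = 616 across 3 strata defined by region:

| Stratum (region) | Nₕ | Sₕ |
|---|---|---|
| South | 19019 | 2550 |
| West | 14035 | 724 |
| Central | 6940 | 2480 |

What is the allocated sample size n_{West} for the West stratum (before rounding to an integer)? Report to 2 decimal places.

82.50

Neyman allocation: nₕ = n·NₕSₕ / Σⱼ NⱼSⱼ.
Σ NⱼSⱼ = 19019·2550 + 14035·724 + 6940·2480 = 7.587099 × 10^7.
n_{West} = 616·14035·724 / (7.587099 × 10^7) = 82.50.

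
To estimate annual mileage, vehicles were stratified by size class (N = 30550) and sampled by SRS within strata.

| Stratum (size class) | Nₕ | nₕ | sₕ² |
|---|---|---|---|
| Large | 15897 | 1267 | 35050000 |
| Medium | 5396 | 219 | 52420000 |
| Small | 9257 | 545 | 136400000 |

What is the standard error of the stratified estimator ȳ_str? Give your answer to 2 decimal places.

Var(ȳ_str) = Σₕ Wₕ²(1 − fₕ)sₕ²/nₕ with Wₕ = Nₕ/N, N = 30550.
Large: Wₕ = 0.52036007; term = 0.52036007²·(1 − 0.07970057)·35050000/1267 = 6893.6381.
Medium: Wₕ = 0.17662848; term = 0.17662848²·(1 − 0.04058562)·52420000/219 = 7164.4124.
Small: Wₕ = 0.30301146; term = 0.30301146²·(1 − 0.05887437)·136400000/545 = 21626.367.
Sum = 35684.418.
SE = √(35684.418) = 188.90.

188.90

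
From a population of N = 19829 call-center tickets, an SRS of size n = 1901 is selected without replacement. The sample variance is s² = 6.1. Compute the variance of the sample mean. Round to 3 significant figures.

0.00290

Under SRS without replacement, Var(ȳ) = (1 − f)·s²/n with f = n/N = 1901/19829 = 0.09586969.
Var(ȳ) = (1 − 0.09586969)·6.1/1901 = 0.90413031·0.0032088375 = 0.0029012072.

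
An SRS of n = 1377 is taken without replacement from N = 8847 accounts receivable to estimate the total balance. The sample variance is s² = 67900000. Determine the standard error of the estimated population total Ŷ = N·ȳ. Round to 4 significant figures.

Var(Ŷ) = N²·Var(ȳ) = N²·(1 − n/N)·s²/n.
f = 1377/8847 = 0.15564598; Var(ȳ) = 0.84435402·67900000/1377 = 41635.176.
Var(Ŷ) = 8847² · 41635.176 = 3.2587606 × 10^12.
SE(Ŷ) = √(3.2587606 × 10^12) = 1.805 × 10^6.

1.805 × 10^6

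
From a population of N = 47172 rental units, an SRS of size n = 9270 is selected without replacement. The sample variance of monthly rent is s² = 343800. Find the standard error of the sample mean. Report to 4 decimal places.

5.4589

Under SRS without replacement, Var(ȳ) = (1 − f)·s²/n with f = n/N = 9270/47172 = 0.19651488.
Var(ȳ) = (1 − 0.19651488)·343800/9270 = 0.80348512·37.087379 = 29.799157.
SE(ȳ) = √(29.799157) = 5.4589.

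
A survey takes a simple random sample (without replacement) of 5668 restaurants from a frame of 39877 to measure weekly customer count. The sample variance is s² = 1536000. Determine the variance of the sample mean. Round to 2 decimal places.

232.48

Under SRS without replacement, Var(ȳ) = (1 − f)·s²/n with f = n/N = 5668/39877 = 0.14213707.
Var(ȳ) = (1 − 0.14213707)·1536000/5668 = 0.85786293·270.99506 = 232.47662.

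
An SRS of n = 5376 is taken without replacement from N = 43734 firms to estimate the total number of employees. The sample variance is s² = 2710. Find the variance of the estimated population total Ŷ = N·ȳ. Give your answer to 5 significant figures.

8.4564 × 10^8

Var(Ŷ) = N²·Var(ȳ) = N²·(1 − n/N)·s²/n.
f = 5376/43734 = 0.12292496; Var(ȳ) = 0.87707504·2710/5376 = 0.44212674.
Var(Ŷ) = 43734² · 0.44212674 = 8.4563935 × 10^8.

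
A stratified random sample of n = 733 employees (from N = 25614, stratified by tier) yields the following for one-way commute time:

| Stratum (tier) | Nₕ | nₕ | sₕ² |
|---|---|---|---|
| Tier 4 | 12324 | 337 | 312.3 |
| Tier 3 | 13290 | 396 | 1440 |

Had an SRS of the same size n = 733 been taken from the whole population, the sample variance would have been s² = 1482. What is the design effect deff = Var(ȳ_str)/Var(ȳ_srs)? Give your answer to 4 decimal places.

Var(ȳ_str) = Σ Wₕ²(1−fₕ)sₕ²/nₕ with Wₕ = Nₕ/25614:
  Tier 4: (12324/25614)²·(1−337/12324)·312.3/337 = 0.20866493
  Tier 3: (13290/25614)²·(1−396/13290)·1440/396 = 0.94978464
  → Var(ȳ_str) = 1.1584496.
Var(ȳ_srs) = (1 − 733/25614)·1482/733 = 1.9639691.
deff = 1.1584496 / 1.9639691 = 0.5899.

0.5899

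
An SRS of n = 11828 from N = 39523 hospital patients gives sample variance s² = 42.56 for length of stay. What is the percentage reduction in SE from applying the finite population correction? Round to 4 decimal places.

f = n/N = 11828/39523 = 0.29926878.
SE_no-fpc = √(s²/n) = 0.059985344; SE_fpc = √((1−f)s²/n) = 0.050213545.
Ratio = √(1−f) = 0.83709690. Reduction = 100·(1 − 0.83709690) = 16.2903%.

16.2903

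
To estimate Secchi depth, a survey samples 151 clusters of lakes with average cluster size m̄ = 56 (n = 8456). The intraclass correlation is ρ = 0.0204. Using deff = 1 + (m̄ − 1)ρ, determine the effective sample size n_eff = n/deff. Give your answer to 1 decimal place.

3984.9

deff = 1 + (56 − 1)·0.0204 = 1 + 1.122 = 2.122.
n_eff = 8456 / 2.122 = 3984.9.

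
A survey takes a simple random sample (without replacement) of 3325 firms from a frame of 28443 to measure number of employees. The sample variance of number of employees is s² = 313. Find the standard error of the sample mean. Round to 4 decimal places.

Under SRS without replacement, Var(ȳ) = (1 − f)·s²/n with f = n/N = 3325/28443 = 0.11690047.
Var(ȳ) = (1 − 0.11690047)·313/3325 = 0.88309953·0.094135338 = 0.083130873.
SE(ȳ) = √(0.083130873) = 0.2883.

0.2883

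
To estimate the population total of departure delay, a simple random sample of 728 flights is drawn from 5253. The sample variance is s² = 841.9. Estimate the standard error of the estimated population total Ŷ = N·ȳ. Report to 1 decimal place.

5243.0

Var(Ŷ) = N²·Var(ȳ) = N²·(1 − n/N)·s²/n.
f = 728/5253 = 0.13858747; Var(ȳ) = 0.86141253·841.9/728 = 0.99618572.
Var(Ŷ) = 5253² · 0.99618572 = 2.7488758 × 10^7.
SE(Ŷ) = √(2.7488758 × 10^7) = 5243.0.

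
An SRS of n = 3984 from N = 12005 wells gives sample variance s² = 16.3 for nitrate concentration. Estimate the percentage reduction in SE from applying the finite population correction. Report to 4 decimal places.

18.2603

f = n/N = 3984/12005 = 0.33186172.
SE_no-fpc = √(s²/n) = 0.063963782; SE_fpc = √((1−f)s²/n) = 0.05228382.
Ratio = √(1−f) = 0.81739726. Reduction = 100·(1 − 0.81739726) = 18.2603%.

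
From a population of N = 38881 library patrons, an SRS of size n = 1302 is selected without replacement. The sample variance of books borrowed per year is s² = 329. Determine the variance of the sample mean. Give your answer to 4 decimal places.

Under SRS without replacement, Var(ȳ) = (1 − f)·s²/n with f = n/N = 1302/38881 = 0.03348679.
Var(ȳ) = (1 − 0.03348679)·329/1302 = 0.96651321·0.25268817 = 0.24422646.

0.2442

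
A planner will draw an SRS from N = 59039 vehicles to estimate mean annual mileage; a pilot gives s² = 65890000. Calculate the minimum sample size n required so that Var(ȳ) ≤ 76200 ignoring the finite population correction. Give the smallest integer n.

865

Without fpc, n₀ = s²/D = 65890000/76200 = 864.6982.
Rounding up, n = 865.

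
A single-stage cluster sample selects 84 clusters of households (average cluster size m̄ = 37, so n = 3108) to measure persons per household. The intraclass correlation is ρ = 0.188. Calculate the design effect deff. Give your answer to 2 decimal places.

deff = 1 + (37 − 1)·0.188 = 1 + 6.768 = 7.768.

7.77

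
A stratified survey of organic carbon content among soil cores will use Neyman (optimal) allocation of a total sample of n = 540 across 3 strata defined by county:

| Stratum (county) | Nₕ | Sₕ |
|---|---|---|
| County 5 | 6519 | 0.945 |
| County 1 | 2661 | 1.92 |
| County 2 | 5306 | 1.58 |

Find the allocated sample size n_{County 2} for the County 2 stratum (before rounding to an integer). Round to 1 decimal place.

Neyman allocation: nₕ = n·NₕSₕ / Σⱼ NⱼSⱼ.
Σ NⱼSⱼ = 6519·0.945 + 2661·1.92 + 5306·1.58 = 19653.055.
n_{County 2} = 540·5306·1.58 / 19653.055 = 230.3.

230.3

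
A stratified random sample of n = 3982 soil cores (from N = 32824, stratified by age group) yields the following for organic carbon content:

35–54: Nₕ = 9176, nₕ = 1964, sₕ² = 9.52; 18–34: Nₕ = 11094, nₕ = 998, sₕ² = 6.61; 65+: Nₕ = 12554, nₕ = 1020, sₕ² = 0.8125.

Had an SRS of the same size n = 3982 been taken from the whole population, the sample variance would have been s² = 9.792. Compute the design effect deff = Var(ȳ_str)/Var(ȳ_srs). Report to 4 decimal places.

Var(ȳ_str) = Σ Wₕ²(1−fₕ)sₕ²/nₕ with Wₕ = Nₕ/32824:
  35–54: (9176/32824)²·(1−1964/9176)·9.52/1964 = 2.977293 × 10^-4
  18–34: (11094/32824)²·(1−998/11094)·6.61/998 = 6.8853404 × 10^-4
  65+: (12554/32824)²·(1−1020/12554)·0.8125/1020 = 1.0705384 × 10^-4
  → Var(ȳ_str) = 0.0010933172.
Var(ȳ_srs) = (1 − 3982/32824)·9.792/3982 = 0.0021607475.
deff = 0.0010933172 / 0.0021607475 = 0.5060.

0.5060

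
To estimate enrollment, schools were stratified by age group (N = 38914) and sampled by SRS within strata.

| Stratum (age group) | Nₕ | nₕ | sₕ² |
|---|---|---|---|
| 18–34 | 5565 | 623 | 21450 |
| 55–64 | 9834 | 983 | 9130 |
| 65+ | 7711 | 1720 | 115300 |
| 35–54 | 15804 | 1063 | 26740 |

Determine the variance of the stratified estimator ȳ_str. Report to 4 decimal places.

7.0742

Var(ȳ_str) = Σₕ Wₕ²(1 − fₕ)sₕ²/nₕ with Wₕ = Nₕ/N, N = 38914.
18–34: Wₕ = 0.14300766; term = 0.14300766²·(1 − 0.11194969)·21450/623 = 0.62531005.
55–64: Wₕ = 0.25271111; term = 0.25271111²·(1 − 0.09995932)·9130/983 = 0.53386083.
65+: Wₕ = 0.19815491; term = 0.19815491²·(1 − 0.22305797)·115300/1720 = 2.0450274.
35–54: Wₕ = 0.40612633; term = 0.40612633²·(1 − 0.06726145)·26740/1063 = 3.8699946.
Sum = 7.0741929.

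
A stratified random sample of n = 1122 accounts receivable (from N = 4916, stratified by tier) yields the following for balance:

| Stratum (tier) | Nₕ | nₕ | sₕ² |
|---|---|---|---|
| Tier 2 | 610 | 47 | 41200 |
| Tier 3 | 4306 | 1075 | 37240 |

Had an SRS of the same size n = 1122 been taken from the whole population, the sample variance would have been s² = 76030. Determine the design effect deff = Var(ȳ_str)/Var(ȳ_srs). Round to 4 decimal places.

Var(ȳ_str) = Σ Wₕ²(1−fₕ)sₕ²/nₕ with Wₕ = Nₕ/4916:
  Tier 2: (610/4916)²·(1−47/610)·41200/47 = 12.457011
  Tier 3: (4306/4916)²·(1−1075/4306)·37240/1075 = 19.942906
  → Var(ȳ_str) = 32.399917.
Var(ȳ_srs) = (1 − 1122/4916)·76030/1122 = 52.297097.
deff = 32.399917 / 52.297097 = 0.6195.

0.6195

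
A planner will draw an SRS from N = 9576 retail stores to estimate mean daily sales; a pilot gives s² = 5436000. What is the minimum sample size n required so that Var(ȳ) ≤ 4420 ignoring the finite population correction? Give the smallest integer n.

Without fpc, n₀ = s²/D = 5436000/4420 = 1229.8643.
Rounding up, n = 1230.

1230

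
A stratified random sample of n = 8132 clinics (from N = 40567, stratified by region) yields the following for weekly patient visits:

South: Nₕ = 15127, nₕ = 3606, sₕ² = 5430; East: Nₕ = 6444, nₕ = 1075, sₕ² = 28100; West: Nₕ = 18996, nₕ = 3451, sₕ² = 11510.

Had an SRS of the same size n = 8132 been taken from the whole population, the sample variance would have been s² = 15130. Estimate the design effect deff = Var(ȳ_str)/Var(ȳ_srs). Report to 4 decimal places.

Var(ȳ_str) = Σ Wₕ²(1−fₕ)sₕ²/nₕ with Wₕ = Nₕ/40567:
  South: (15127/40567)²·(1−3606/15127)·5430/3606 = 0.15946718
  East: (6444/40567)²·(1−1075/6444)·28100/1075 = 0.54954215
  West: (18996/40567)²·(1−3451/18996)·11510/3451 = 0.59846322
  → Var(ȳ_str) = 1.3074726.
Var(ȳ_srs) = (1 − 8132/40567)·15130/8132 = 1.4875877.
deff = 1.3074726 / 1.4875877 = 0.8789.

0.8789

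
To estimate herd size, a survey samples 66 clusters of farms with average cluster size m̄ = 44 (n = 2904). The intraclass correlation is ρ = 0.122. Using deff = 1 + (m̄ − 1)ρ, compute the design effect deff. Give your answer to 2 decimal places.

deff = 1 + (44 − 1)·0.122 = 1 + 5.246 = 6.246.

6.25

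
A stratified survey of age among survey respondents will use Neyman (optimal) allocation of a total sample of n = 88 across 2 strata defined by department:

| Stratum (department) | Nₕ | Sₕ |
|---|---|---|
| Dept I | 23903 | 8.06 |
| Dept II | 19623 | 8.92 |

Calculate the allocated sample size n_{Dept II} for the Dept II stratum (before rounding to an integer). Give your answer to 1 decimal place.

41.9

Neyman allocation: nₕ = n·NₕSₕ / Σⱼ NⱼSⱼ.
Σ NⱼSⱼ = 23903·8.06 + 19623·8.92 = 367695.34.
n_{Dept II} = 88·19623·8.92 / 367695.34 = 41.9.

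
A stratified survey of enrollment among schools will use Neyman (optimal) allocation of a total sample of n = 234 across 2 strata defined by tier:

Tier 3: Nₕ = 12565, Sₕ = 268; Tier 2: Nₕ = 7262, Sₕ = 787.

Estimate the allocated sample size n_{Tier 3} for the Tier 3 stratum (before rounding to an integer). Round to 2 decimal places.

86.76

Neyman allocation: nₕ = n·NₕSₕ / Σⱼ NⱼSⱼ.
Σ NⱼSⱼ = 12565·268 + 7262·787 = 9.082614 × 10^6.
n_{Tier 3} = 234·12565·268 / (9.082614 × 10^6) = 86.76.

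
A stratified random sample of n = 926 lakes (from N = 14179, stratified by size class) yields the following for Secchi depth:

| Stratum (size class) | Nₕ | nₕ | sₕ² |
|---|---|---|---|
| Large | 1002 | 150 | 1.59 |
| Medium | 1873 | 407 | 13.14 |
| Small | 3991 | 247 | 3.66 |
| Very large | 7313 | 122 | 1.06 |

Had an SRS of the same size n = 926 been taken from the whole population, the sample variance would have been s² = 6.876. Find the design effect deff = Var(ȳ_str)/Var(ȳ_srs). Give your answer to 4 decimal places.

0.5561

Var(ȳ_str) = Σ Wₕ²(1−fₕ)sₕ²/nₕ with Wₕ = Nₕ/14179:
  Large: (1002/14179)²·(1−150/1002)·1.59/150 = 4.5011344 × 10^-5
  Medium: (1873/14179)²·(1−407/1873)·13.14/407 = 4.4094203 × 10^-4
  Small: (3991/14179)²·(1−247/3991)·3.66/247 = 0.0011013123
  Very large: (7313/14179)²·(1−122/7313)·1.06/122 = 0.0022726873
  → Var(ȳ_str) = 0.003859953.
Var(ȳ_srs) = (1 − 926/14179)·6.876/926 = 0.0069405434.
deff = 0.003859953 / 0.0069405434 = 0.5561.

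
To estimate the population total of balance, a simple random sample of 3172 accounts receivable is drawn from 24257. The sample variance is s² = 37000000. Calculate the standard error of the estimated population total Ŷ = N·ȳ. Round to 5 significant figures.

2.4425 × 10^6

Var(Ŷ) = N²·Var(ȳ) = N²·(1 − n/N)·s²/n.
f = 3172/24257 = 0.13076638; Var(ȳ) = 0.86923362·37000000/3172 = 10139.232.
Var(Ŷ) = 24257² · 10139.232 = 5.9659449 × 10^12.
SE(Ŷ) = √(5.9659449 × 10^12) = 2.4425 × 10^6.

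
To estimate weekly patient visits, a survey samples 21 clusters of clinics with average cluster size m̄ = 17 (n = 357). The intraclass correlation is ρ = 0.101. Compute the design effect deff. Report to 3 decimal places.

deff = 1 + (17 − 1)·0.101 = 1 + 1.616 = 2.616.

2.616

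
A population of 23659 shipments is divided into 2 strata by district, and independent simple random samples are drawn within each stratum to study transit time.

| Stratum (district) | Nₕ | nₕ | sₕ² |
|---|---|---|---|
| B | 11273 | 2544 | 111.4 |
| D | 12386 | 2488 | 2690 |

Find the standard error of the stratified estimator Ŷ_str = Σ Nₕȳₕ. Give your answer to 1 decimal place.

11698.7

Var(Ŷ_str) = Σₕ Nₕ²(1 − fₕ)sₕ²/nₕ.
B: 11273²·(1 − 2544/11273)·111.4/2544 = 4.3089562 × 10^6.
D: 12386²·(1 − 2488/12386)·2690/2488 = 1.3255021 × 10^8.
Sum = 1.3685917 × 10^8.
SE = √(1.3685917 × 10^8) = 11698.7.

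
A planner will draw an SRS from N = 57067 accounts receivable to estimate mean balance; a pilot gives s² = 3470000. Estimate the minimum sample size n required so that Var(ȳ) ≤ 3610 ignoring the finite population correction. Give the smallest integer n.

Without fpc, n₀ = s²/D = 3470000/3610 = 961.2188.
Rounding up, n = 962.

962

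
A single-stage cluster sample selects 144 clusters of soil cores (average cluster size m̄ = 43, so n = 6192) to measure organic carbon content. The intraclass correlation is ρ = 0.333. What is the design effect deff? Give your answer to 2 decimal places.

deff = 1 + (43 − 1)·0.333 = 1 + 13.986 = 14.986.

14.99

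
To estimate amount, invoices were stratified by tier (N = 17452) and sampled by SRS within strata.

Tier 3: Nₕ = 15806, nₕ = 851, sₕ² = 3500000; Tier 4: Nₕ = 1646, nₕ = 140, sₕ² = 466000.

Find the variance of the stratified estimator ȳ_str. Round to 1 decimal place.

Var(ȳ_str) = Σₕ Wₕ²(1 − fₕ)sₕ²/nₕ with Wₕ = Nₕ/N, N = 17452.
Tier 3: Wₕ = 0.90568416; term = 0.90568416²·(1 − 0.05384031)·3500000/851 = 3191.9529.
Tier 4: Wₕ = 0.09431584; term = 0.09431584²·(1 − 0.08505468)·466000/140 = 27.090828.
Sum = 3219.0437.

3219.0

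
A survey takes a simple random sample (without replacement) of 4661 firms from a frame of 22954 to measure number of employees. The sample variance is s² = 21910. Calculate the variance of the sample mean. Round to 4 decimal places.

3.7462

Under SRS without replacement, Var(ȳ) = (1 − f)·s²/n with f = n/N = 4661/22954 = 0.20305829.
Var(ȳ) = (1 − 0.20305829)·21910/4661 = 0.79694171·4.700708 = 3.7461903.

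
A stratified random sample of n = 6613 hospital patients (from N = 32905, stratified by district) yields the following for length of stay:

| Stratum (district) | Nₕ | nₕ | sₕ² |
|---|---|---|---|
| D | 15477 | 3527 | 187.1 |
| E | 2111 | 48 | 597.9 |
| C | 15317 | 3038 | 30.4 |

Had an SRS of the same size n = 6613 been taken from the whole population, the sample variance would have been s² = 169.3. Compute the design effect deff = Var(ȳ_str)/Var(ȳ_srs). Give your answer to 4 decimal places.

2.9772

Var(ȳ_str) = Σ Wₕ²(1−fₕ)sₕ²/nₕ with Wₕ = Nₕ/32905:
  D: (15477/32905)²·(1−3527/15477)·187.1/3527 = 0.0090614819
  E: (2111/32905)²·(1−48/2111)·597.9/48 = 0.05010153
  C: (15317/32905)²·(1−3038/15317)·30.4/3038 = 0.001738196
  → Var(ȳ_str) = 0.060901208.
Var(ȳ_srs) = (1 − 6613/32905)·169.3/6613 = 0.020455974.
deff = 0.060901208 / 0.020455974 = 2.9772.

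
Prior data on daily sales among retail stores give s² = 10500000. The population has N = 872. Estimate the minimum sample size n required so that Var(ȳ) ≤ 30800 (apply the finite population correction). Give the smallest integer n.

246

Without fpc, n₀ = s²/D = 10500000/30800 = 340.9091.
With fpc, (1 − n/N)·s²/n ≤ D requires n ≥ n₀/(1 + n₀/N) = 340.9091/(1 + 340.9091/872) = 245.0907.
Rounding up, n = 246.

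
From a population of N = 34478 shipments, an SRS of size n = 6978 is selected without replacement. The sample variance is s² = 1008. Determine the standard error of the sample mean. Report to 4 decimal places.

Under SRS without replacement, Var(ȳ) = (1 − f)·s²/n with f = n/N = 6978/34478 = 0.20238993.
Var(ȳ) = (1 − 0.20238993)·1008/6978 = 0.79761007·0.144454 = 0.11521796.
SE(ȳ) = √(0.11521796) = 0.3394.

0.3394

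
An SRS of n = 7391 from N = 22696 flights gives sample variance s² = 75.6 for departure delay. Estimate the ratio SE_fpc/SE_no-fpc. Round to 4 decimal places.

f = n/N = 7391/22696 = 0.32565210.
SE_no-fpc = √(s²/n) = 0.10113682; SE_fpc = √((1−f)s²/n) = 0.083052231.
Ratio = √(1−f) = 0.82118689.

0.8212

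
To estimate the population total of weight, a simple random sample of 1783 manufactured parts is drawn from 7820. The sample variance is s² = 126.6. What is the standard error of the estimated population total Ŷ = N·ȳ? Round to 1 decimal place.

1830.9

Var(Ŷ) = N²·Var(ȳ) = N²·(1 − n/N)·s²/n.
f = 1783/7820 = 0.22800512; Var(ȳ) = 0.77199488·126.6/1783 = 0.054814668.
Var(Ŷ) = 7820² · 0.054814668 = 3.3520485 × 10^6.
SE(Ŷ) = √(3.3520485 × 10^6) = 1830.9.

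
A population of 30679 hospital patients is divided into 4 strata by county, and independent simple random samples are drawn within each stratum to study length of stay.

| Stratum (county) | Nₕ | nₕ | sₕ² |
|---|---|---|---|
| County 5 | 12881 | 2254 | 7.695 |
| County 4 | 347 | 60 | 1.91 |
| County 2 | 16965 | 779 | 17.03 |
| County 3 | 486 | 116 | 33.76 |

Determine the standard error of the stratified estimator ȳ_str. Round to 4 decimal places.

0.0833

Var(ȳ_str) = Σₕ Wₕ²(1 − fₕ)sₕ²/nₕ with Wₕ = Nₕ/N, N = 30679.
County 5: Wₕ = 0.41986375; term = 0.41986375²·(1 − 0.17498641)·7.695/2254 = 4.9651523 × 10^-4.
County 4: Wₕ = 0.01131067; term = 0.01131067²·(1 − 0.17291066)·1.91/60 = 3.3683025 × 10^-6.
County 2: Wₕ = 0.55298413; term = 0.55298413²·(1 − 0.04591807)·17.03/779 = 0.006378054.
County 3: Wₕ = 0.01584146; term = 0.01584146²·(1 − 0.23868313)·33.76/116 = 5.5603233 × 10^-5.
Sum = 0.0069335408.
SE = √(0.0069335408) = 0.0833.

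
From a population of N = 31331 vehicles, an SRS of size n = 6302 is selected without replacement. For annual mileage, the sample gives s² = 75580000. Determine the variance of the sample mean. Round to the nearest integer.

Under SRS without replacement, Var(ȳ) = (1 − f)·s²/n with f = n/N = 6302/31331 = 0.20114264.
Var(ȳ) = (1 − 0.20114264)·75580000/6302 = 0.79885736·11993.018 = 9580.7108.

9581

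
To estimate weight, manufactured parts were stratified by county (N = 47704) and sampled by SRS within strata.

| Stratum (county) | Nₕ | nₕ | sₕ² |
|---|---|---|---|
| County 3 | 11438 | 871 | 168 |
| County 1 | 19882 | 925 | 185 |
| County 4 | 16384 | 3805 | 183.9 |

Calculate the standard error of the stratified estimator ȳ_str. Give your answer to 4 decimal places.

0.2185

Var(ȳ_str) = Σₕ Wₕ²(1 − fₕ)sₕ²/nₕ with Wₕ = Nₕ/N, N = 47704.
County 3: Wₕ = 0.23977025; term = 0.23977025²·(1 − 0.07614968)·168/871 = 0.010244325.
County 1: Wₕ = 0.41677847; term = 0.41677847²·(1 − 0.04652449)·185/925 = 0.033124557.
County 4: Wₕ = 0.34345128; term = 0.34345128²·(1 − 0.23223877)·183.9/3805 = 0.0043770704.
Sum = 0.047745952.
SE = √(0.047745952) = 0.2185.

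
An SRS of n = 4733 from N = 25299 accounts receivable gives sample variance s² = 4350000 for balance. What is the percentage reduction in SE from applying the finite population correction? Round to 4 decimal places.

f = n/N = 4733/25299 = 0.18708249.
SE_no-fpc = √(s²/n) = 30.316313; SE_fpc = √((1−f)s²/n) = 27.333775.
Ratio = √(1−f) = 0.90161938. Reduction = 100·(1 − 0.90161938) = 9.8381%.

9.8381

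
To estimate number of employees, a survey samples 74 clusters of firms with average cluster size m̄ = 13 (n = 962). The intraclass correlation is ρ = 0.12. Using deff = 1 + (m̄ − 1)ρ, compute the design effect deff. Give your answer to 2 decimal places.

deff = 1 + (13 − 1)·0.12 = 1 + 1.44 = 2.44.

2.44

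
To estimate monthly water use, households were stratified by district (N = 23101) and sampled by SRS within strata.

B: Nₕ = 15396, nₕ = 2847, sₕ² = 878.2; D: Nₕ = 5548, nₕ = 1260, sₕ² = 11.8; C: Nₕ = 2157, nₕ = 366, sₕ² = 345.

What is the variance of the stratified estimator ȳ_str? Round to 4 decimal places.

Var(ȳ_str) = Σₕ Wₕ²(1 − fₕ)sₕ²/nₕ with Wₕ = Nₕ/N, N = 23101.
B: Wₕ = 0.66646466; term = 0.66646466²·(1 − 0.18491816)·878.2/2847 = 0.11167641.
D: Wₕ = 0.24016276; term = 0.24016276²·(1 − 0.22710887)·11.8/1260 = 4.1748525 × 10^-4.
C: Wₕ = 0.09337258; term = 0.09337258²·(1 − 0.16968011)·345/366 = 0.0068237354.
Sum = 0.11891763.

0.1189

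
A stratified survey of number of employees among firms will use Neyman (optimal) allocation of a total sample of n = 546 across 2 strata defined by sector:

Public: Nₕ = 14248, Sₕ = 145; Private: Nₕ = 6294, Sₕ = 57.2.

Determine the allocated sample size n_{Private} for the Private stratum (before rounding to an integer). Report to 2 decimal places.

81.03

Neyman allocation: nₕ = n·NₕSₕ / Σⱼ NⱼSⱼ.
Σ NⱼSⱼ = 14248·145 + 6294·57.2 = 2.4259768 × 10^6.
n_{Private} = 546·6294·57.2 / (2.4259768 × 10^6) = 81.03.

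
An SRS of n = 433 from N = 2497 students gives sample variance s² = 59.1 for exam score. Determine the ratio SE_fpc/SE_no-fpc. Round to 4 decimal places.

f = n/N = 433/2497 = 0.17340809.
SE_no-fpc = √(s²/n) = 0.369445; SE_fpc = √((1−f)s²/n) = 0.33588868.
Ratio = √(1−f) = 0.90917100.

0.9092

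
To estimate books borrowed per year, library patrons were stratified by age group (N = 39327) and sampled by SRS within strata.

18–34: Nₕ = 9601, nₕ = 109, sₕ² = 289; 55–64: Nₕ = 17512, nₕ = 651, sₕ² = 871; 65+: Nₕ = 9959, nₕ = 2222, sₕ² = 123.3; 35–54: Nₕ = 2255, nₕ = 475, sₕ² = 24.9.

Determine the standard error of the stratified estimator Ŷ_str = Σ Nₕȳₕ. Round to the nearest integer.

25321

Var(Ŷ_str) = Σₕ Nₕ²(1 − fₕ)sₕ²/nₕ.
18–34: 9601²·(1 − 109/9601)·289/109 = 2.4162705 × 10^8.
55–64: 17512²·(1 − 651/17512)·871/651 = 3.950538 × 10^8.
65+: 9959²·(1 − 2222/9959)·123.3/2222 = 4.2757012 × 10^6.
35–54: 2255²·(1 − 475/2255)·24.9/475 = 210412.86.
Sum = 6.4116696 × 10^8.
SE = √(6.4116696 × 10^8) = 25321.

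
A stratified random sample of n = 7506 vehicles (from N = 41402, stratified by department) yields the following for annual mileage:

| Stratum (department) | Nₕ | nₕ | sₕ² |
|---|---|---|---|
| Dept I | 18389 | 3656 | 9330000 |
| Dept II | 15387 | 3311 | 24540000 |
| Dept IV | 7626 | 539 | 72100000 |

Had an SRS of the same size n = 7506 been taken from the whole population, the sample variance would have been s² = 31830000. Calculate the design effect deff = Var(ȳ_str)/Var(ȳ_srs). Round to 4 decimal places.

1.5624

Var(ȳ_str) = Σ Wₕ²(1−fₕ)sₕ²/nₕ with Wₕ = Nₕ/41402:
  Dept I: (18389/41402)²·(1−3656/18389)·9330000/3656 = 403.35005
  Dept II: (15387/41402)²·(1−3311/15387)·24540000/3311 = 803.43324
  Dept IV: (7626/41402)²·(1−539/7626)·72100000/539 = 4217.5777
  → Var(ȳ_str) = 5424.361.
Var(ȳ_srs) = (1 − 7506/41402)·31830000/7506 = 3471.8041.
deff = 5424.361 / 3471.8041 = 1.5624.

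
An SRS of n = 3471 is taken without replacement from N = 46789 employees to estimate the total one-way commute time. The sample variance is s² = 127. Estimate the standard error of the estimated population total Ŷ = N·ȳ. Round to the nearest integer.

8612

Var(Ŷ) = N²·Var(ȳ) = N²·(1 − n/N)·s²/n.
f = 3471/46789 = 0.07418410; Var(ȳ) = 0.92581590·127/3471 = 0.033874566.
Var(Ŷ) = 46789² · 0.033874566 = 7.4158556 × 10^7.
SE(Ŷ) = √(7.4158556 × 10^7) = 8612.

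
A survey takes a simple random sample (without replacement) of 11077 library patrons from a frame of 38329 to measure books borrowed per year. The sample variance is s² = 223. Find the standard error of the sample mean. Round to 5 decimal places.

Under SRS without replacement, Var(ȳ) = (1 − f)·s²/n with f = n/N = 11077/38329 = 0.28899789.
Var(ȳ) = (1 − 0.28899789)·223/11077 = 0.71100211·0.020131805 = 0.014313756.
SE(ȳ) = √(0.014313756) = 0.11964.

0.11964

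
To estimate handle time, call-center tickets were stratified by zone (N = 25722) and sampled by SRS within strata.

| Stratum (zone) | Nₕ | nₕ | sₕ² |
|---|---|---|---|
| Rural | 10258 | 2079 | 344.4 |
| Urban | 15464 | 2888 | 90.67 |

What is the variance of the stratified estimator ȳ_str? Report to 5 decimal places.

0.03024

Var(ȳ_str) = Σₕ Wₕ²(1 − fₕ)sₕ²/nₕ with Wₕ = Nₕ/N, N = 25722.
Rural: Wₕ = 0.39880258; term = 0.39880258²·(1 − 0.20267109)·344.4/2079 = 0.021006906.
Urban: Wₕ = 0.60119742; term = 0.60119742²·(1 − 0.18675634)·90.67/2888 = 0.009228292.
Sum = 0.030235198.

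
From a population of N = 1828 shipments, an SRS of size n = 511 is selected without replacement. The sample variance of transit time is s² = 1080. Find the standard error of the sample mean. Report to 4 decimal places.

1.2340

Under SRS without replacement, Var(ȳ) = (1 − f)·s²/n with f = n/N = 511/1828 = 0.27954048.
Var(ȳ) = (1 − 0.27954048)·1080/511 = 0.72045952·2.1135029 = 1.5226933.
SE(ȳ) = √(1.5226933) = 1.2340.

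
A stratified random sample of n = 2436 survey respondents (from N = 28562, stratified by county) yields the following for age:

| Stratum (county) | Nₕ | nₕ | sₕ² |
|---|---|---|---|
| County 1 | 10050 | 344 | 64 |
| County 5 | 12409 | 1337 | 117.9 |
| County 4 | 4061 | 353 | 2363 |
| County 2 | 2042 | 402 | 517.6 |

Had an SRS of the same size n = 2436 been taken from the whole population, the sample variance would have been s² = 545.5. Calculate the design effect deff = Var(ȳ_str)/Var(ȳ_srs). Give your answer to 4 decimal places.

0.8101

Var(ȳ_str) = Σ Wₕ²(1−fₕ)sₕ²/nₕ with Wₕ = Nₕ/28562:
  County 1: (10050/28562)²·(1−344/10050)·64/344 = 0.022245934
  County 5: (12409/28562)²·(1−1337/12409)·117.9/1337 = 0.014851422
  County 4: (4061/28562)²·(1−353/4061)·2363/353 = 0.12356188
  County 2: (2042/28562)²·(1−402/2042)·517.6/402 = 0.0052855547
  → Var(ȳ_str) = 0.16594479.
Var(ȳ_srs) = (1 − 2436/28562)·545.5/2436 = 0.20483387.
deff = 0.16594479 / 0.20483387 = 0.8101.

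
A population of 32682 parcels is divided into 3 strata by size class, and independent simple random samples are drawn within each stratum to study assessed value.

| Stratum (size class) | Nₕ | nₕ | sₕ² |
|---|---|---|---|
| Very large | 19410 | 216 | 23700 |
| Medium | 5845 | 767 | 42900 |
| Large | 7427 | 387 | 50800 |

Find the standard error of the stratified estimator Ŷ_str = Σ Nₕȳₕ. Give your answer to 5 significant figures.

Var(Ŷ_str) = Σₕ Nₕ²(1 − fₕ)sₕ²/nₕ.
Very large: 19410²·(1 − 216/19410)·23700/216 = 4.0877622 × 10^10.
Medium: 5845²·(1 − 767/5845)·42900/767 = 1.6601187 × 10^9.
Large: 7427²·(1 − 387/7427)·50800/387 = 6.8633924 × 10^9.
Sum = 4.9401133 × 10^10.
SE = √(4.9401133 × 10^10) = 222260.

222260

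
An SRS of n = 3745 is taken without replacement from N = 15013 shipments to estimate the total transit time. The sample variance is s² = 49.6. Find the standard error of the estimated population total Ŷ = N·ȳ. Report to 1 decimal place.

Var(Ŷ) = N²·Var(ȳ) = N²·(1 − n/N)·s²/n.
f = 3745/15013 = 0.24945048; Var(ȳ) = 0.75054952·49.6/3745 = 0.0099405224.
Var(Ŷ) = 15013² · 0.0099405224 = 2.240496 × 10^6.
SE(Ŷ) = √(2.240496 × 10^6) = 1496.8.

1496.8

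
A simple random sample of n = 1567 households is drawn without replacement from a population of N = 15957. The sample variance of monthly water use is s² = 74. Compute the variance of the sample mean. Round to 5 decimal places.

0.04259

Under SRS without replacement, Var(ȳ) = (1 − f)·s²/n with f = n/N = 1567/15957 = 0.09820142.
Var(ȳ) = (1 − 0.09820142)·74/1567 = 0.90179858·0.047223995 = 0.042586532.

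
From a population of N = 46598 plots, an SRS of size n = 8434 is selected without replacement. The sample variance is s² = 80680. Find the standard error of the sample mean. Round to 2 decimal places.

2.80

Under SRS without replacement, Var(ȳ) = (1 − f)·s²/n with f = n/N = 8434/46598 = 0.18099489.
Var(ȳ) = (1 − 0.18099489)·80680/8434 = 0.81900511·9.5660422 = 7.8346374.
SE(ȳ) = √(7.8346374) = 2.80.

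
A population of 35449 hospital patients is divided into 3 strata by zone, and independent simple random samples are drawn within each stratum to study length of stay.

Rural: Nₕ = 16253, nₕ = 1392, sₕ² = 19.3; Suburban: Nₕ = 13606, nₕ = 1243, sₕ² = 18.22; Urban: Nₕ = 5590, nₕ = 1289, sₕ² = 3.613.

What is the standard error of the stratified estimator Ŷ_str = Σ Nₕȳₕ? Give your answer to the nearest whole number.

2425

Var(Ŷ_str) = Σₕ Nₕ²(1 − fₕ)sₕ²/nₕ.
Rural: 16253²·(1 − 1392/16253)·19.3/1392 = 3.3488804 × 10^6.
Suburban: 13606²·(1 − 1243/13606)·18.22/1243 = 2.4656509 × 10^6.
Urban: 5590²·(1 − 1289/5590)·3.613/1289 = 67390.13.
Sum = 5.8819214 × 10^6.
SE = √(5.8819214 × 10^6) = 2425.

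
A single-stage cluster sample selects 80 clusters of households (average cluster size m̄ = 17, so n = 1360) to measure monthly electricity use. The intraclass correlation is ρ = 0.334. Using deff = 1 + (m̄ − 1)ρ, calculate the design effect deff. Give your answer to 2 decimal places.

6.34

deff = 1 + (17 − 1)·0.334 = 1 + 5.344 = 6.344.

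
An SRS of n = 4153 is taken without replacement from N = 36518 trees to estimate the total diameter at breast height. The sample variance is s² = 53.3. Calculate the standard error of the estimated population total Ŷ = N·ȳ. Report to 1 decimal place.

3894.7

Var(Ŷ) = N²·Var(ȳ) = N²·(1 − n/N)·s²/n.
f = 4153/36518 = 0.11372474; Var(ȳ) = 0.88627526·53.3/4153 = 0.011374542.
Var(Ŷ) = 36518² · 0.011374542 = 1.5168683 × 10^7.
SE(Ŷ) = √(1.5168683 × 10^7) = 3894.7.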